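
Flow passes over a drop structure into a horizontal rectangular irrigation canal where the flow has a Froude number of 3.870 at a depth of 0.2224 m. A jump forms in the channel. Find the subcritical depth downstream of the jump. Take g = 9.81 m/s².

Fr₁ = 3.870 (given).
From the momentum equation for a rectangular channel, y₂/y₁ = ½[√(1 + 8Fr₁²) − 1] = ½[√120.82 − 1] = 4.996.
y₂ = 4.996 × 0.2224 = 1.111 m.

y₂ = 1.111 m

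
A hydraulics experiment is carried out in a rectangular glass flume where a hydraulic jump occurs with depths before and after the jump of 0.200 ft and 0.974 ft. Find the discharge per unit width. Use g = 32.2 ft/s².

For a rectangular channel the momentum equation gives q² = ½·g·y₁·y₂·(y₁ + y₂) = ½×32.2×0.200×0.974×1.17 = 3.68.
q = √3.68 = 1.92 ft²/s.

q = 1.92 ft²/s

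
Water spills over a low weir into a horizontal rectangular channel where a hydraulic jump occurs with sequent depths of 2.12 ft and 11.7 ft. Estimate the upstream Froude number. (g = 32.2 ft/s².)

For a rectangular channel the momentum equation gives q² = ½·g·y₁·y₂·(y₁ + y₂) = ½×32.2×2.12×11.7×13.8 = 5519.
q = √5519 = 74.3 ft²/s.
V₁ = q/y₁ = 35.0 ft/s; Fr₁ = V₁/√(g·y₁) = 4.24.

Fr₁ = 4.24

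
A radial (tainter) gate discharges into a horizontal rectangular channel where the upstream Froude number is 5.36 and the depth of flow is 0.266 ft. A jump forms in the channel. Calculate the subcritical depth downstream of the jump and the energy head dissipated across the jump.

Fr₁ = 5.36 (given).
By Bélanger, y₂/y₁ = ½[√(1 + 8Fr₁²) − 1] = ½[√230.8 − 1] = 7.10.
y₂ = 7.10 × 0.266 = 1.89 ft.
V₁ = Fr₁·√(g·y₁) = 5.36×√(32.2×0.266) = 15.7 ft/s; q = V₁·y₁ = 4.17 ft²/s. V₂ = q/y₂ = 4.17/1.89 = 2.21 ft/s. E₁ = y₁ + V₁²/2g = 4.09 ft; E₂ = y₂ + V₂²/2g = 1.96 ft. ΔE = E₁ − E₂ = 2.12 ft.

y₂ = 1.89 ft; ΔE = 2.12 ft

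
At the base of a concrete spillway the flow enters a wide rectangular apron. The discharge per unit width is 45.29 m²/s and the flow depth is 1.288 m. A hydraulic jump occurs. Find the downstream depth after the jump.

y₂ = 17.39 m

V₁ = q/y₁ = 45.29/1.288 = 35.16 m/s. Fr₁ = V₁/√(g·y₁) = 35.16/√(9.81×1.288) = 9.892.
Conjugate-depth relation: y₂/y₁ = ½[√(1 + 8Fr₁²) − 1] = ½[√783.85 − 1] = 13.50.
y₂ = 13.50 × 1.288 = 17.39 m.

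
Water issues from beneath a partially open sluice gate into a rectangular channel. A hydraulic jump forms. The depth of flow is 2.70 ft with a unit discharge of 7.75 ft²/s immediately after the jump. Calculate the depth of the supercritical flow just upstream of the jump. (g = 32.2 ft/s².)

V₂ = q/y₂ = 7.75/2.70 = 2.87 ft/s; Fr₂ = V₂/√(g·y₂) = 0.308.
Since the conjugate-depth ratio holds either way, y₁/y₂ = ½[√(1 + 8Fr₂²) − 1] = ½[√1.758 − 1] = 0.163.
y₁ = 0.163 × 2.70 = 0.440 ft.

y₁ = 0.440 ft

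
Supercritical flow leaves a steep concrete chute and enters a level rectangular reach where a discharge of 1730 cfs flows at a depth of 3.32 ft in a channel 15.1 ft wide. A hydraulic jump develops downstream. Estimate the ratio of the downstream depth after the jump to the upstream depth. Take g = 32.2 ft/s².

q = Q/b = 1730/15.1 = 115 ft²/s; V₁ = q/y₁ = 34.5 ft/s. Fr₁ = V₁/√(g·y₁) = 3.34.
Sequent-depth ratio: y₂/y₁ = ½[√(1 + 8Fr₁²) − 1] = ½[√90.12 − 1] = 4.25.

y₂/y₁ = 4.25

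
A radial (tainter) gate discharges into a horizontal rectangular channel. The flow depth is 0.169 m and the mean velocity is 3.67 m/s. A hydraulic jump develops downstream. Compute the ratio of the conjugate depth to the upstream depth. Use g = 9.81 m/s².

y₂/y₁ = 3.56

Fr₁ = V₁/√(g·y₁) = 3.67/√(9.81×0.169) = 2.85.
Bélanger equation: y₂/y₁ = ½[√(1 + 8Fr₁²) − 1] = ½[√65.99 − 1] = 3.56.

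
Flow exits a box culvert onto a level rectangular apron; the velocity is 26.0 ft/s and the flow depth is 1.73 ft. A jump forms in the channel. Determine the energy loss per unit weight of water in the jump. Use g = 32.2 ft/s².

Fr₁ = V₁/√(g·y₁) = 26.0/√(32.2×1.73) = 3.48.
Bélanger equation: y₂/y₁ = ½[√(1 + 8Fr₁²) − 1] = ½[√98.08 − 1] = 4.45.
y₂ = 4.45 × 1.73 = 7.70 ft.
q = V₁·y₁ = 26.0 × 1.73 = 45.0 ft²/s. V₂ = q/y₂ = 45.0/7.70 = 5.84 ft/s. E₁ = y₁ + V₁²/2g = 12.2 ft; E₂ = y₂ + V₂²/2g = 8.23 ft. ΔE = E₁ − E₂ = 4.00 ft.

ΔE = 4.00 ft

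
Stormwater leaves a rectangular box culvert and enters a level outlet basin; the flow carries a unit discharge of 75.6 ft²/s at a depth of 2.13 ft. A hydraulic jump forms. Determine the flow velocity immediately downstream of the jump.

V₁ = q/y₁ = 75.6/2.13 = 35.5 ft/s. Fr₁ = V₁/√(g·y₁) = 35.5/√(32.2×2.13) = 4.29.
Conjugate-depth relation: y₂/y₁ = ½[√(1 + 8Fr₁²) − 1] = ½[√147.9 − 1] = 5.58.
y₂ = 5.58 × 2.13 = 11.9 ft.
V₂ = q/y₂ = 75.6/11.9 = 6.36 ft/s.

V₂ = 6.36 ft/s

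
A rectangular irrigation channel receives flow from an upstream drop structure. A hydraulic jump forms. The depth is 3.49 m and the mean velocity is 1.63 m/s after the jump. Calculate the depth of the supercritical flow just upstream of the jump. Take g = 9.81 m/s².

y₁ = 0.477 m

Fr₂ = V₂/√(g·y₂) = 1.63/√(9.81×3.49) = 0.279.
The Bélanger relation is symmetric: y₁/y₂ = ½[√(1 + 8Fr₂²) − 1] = ½[√1.621 − 1] = 0.137.
y₁ = 0.137 × 3.49 = 0.477 m.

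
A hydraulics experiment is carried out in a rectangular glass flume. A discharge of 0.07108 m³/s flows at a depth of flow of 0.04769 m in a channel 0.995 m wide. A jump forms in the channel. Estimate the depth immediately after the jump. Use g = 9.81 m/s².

y₂ = 0.1258 m

q = Q/b = 0.07108/0.995 = 0.07144 m²/s; V₁ = q/y₁ = 1.498 m/s. Fr₁ = V₁/√(g·y₁) = 2.190.
By Bélanger, y₂/y₁ = ½[√(1 + 8Fr₁²) − 1] = ½[√39.370 − 1] = 2.637.
y₂ = 2.637 × 0.04769 = 0.1258 m.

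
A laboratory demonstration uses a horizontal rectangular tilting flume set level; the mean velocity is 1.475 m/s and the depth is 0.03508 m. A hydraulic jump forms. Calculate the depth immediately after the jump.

Fr₁ = V₁/√(g·y₁) = 1.475/√(9.81×0.03508) = 2.514.
Sequent-depth ratio: y₂/y₁ = ½[√(1 + 8Fr₁²) − 1] = ½[√51.576 − 1] = 3.091.
y₂ = 3.091 × 0.03508 = 0.1084 m.

y₂ = 0.1084 m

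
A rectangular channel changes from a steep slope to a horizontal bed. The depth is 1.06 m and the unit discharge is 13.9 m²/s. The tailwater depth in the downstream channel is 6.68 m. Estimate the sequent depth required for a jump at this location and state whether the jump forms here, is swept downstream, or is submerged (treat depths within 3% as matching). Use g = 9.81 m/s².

y₂ = 5.59 m; the jump is submerged

V₁ = q/y₁ = 13.9/1.06 = 13.1 m/s. Fr₁ = V₁/√(g·y₁) = 13.1/√(9.81×1.06) = 4.07.
Bélanger equation: y₂/y₁ = ½[√(1 + 8Fr₁²) − 1] = ½[√133.3 − 1] = 5.27.
y₂ = 5.27 × 1.06 = 5.59 m.
Tailwater y_tw = 6.68 m: y_tw > y₂, so the jump is submerged.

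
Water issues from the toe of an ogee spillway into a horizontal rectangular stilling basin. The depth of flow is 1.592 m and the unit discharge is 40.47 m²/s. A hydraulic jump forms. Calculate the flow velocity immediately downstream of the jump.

V₁ = q/y₁ = 40.47/1.592 = 25.42 m/s. Fr₁ = V₁/√(g·y₁) = 25.42/√(9.81×1.592) = 6.433.
From the momentum equation for a rectangular channel, y₂/y₁ = ½[√(1 + 8Fr₁²) − 1] = ½[√332.02 − 1] = 8.611.
y₂ = 8.611 × 1.592 = 13.71 m.
V₂ = q/y₂ = 40.47/13.71 = 2.952 m/s.

V₂ = 2.952 m/s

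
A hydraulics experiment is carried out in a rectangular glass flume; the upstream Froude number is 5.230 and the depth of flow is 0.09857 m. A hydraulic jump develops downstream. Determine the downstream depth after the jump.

y₂ = 0.6814 m

Fr₁ = 5.230 (given).
By Bélanger, y₂/y₁ = ½[√(1 + 8Fr₁²) − 1] = ½[√219.82 − 1] = 6.913.
y₂ = 6.913 × 0.09857 = 0.6814 m.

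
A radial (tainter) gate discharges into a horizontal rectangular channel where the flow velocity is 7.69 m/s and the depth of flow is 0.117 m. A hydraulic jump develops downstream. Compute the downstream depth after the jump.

y₂ = 1.13 m

Fr₁ = V₁/√(g·y₁) = 7.69/√(9.81×0.117) = 7.18.
Bélanger equation: y₂/y₁ = ½[√(1 + 8Fr₁²) − 1] = ½[√413.2 − 1] = 9.66.
y₂ = 9.66 × 0.117 = 1.13 m.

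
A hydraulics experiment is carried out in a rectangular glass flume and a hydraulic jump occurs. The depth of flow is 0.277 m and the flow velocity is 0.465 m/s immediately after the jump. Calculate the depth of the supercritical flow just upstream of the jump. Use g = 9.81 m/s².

Fr₂ = V₂/√(g·y₂) = 0.465/√(9.81×0.277) = 0.282.
From the momentum equation (using Fr₂), y₁/y₂ = ½[√(1 + 8Fr₂²) − 1] = ½[√1.637 − 1] = 0.140.
y₁ = 0.140 × 0.277 = 0.0387 m.

y₁ = 0.0387 m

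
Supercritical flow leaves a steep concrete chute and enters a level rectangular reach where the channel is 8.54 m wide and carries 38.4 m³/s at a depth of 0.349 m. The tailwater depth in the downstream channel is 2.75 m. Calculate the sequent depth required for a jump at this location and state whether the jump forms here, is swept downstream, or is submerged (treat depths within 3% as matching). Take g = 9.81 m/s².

y₂ = 3.27 m; the jump is swept downstream

q = Q/b = 38.4/8.54 = 4.50 m²/s; V₁ = q/y₁ = 12.9 m/s. Fr₁ = V₁/√(g·y₁) = 6.96.
Sequent-depth ratio: y₂/y₁ = ½[√(1 + 8Fr₁²) − 1] = ½[√388.9 − 1] = 9.36.
y₂ = 9.36 × 0.349 = 3.27 m.
Tailwater y_tw = 2.75 m: y_tw < y₂, so the jump is swept downstream.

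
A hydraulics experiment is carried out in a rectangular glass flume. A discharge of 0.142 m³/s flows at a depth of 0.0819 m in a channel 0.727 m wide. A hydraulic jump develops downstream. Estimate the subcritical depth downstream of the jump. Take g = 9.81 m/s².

q = Q/b = 0.142/0.727 = 0.195 m²/s; V₁ = q/y₁ = 2.38 m/s. Fr₁ = V₁/√(g·y₁) = 2.66.
From the momentum equation for a rectangular channel, y₂/y₁ = ½[√(1 + 8Fr₁²) − 1] = ½[√57.63 − 1] = 3.30.
y₂ = 3.30 × 0.0819 = 0.270 m.

y₂ = 0.270 m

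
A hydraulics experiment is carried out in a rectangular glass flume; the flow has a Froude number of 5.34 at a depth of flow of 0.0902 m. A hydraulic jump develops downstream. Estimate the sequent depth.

Fr₁ = 5.34 (given).
Bélanger equation: y₂/y₁ = ½[√(1 + 8Fr₁²) − 1] = ½[√229.1 − 1] = 7.07.
y₂ = 7.07 × 0.0902 = 0.638 m.

y₂ = 0.638 m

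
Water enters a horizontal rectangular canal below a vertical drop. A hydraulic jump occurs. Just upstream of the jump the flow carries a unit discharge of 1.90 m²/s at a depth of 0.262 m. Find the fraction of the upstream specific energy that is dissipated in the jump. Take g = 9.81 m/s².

ΔE/E₁ = 0.447 (44.7%)

V₁ = q/y₁ = 1.90/0.262 = 7.25 m/s. Fr₁ = V₁/√(g·y₁) = 7.25/√(9.81×0.262) = 4.52.
By Bélanger, y₂/y₁ = ½[√(1 + 8Fr₁²) − 1] = ½[√164.7 − 1] = 5.92.
y₂ = 5.92 × 0.262 = 1.55 m.
E₁ = y₁ + V₁²/2g = 2.94 m. ΔE = (y₂ − y₁)³/(4y₁y₂) = 1.32 m. ΔE/E₁ = 1.32/2.94 = 0.447.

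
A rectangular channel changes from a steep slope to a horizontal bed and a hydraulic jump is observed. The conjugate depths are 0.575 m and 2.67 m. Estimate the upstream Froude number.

For a rectangular channel the momentum equation gives q² = ½·g·y₁·y₂·(y₁ + y₂) = ½×9.81×0.575×2.67×3.25 = 24.4.
q = √24.4 = 4.94 m²/s.
V₁ = q/y₁ = 8.60 m/s; Fr₁ = V₁/√(g·y₁) = 3.62.

Fr₁ = 3.62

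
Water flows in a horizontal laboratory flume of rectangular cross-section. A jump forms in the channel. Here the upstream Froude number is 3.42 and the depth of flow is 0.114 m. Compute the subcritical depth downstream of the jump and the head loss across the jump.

y₂ = 0.497 m; ΔE = 0.248 m

Fr₁ = 3.42 (given).
From the momentum equation for a rectangular channel, y₂/y₁ = ½[√(1 + 8Fr₁²) − 1] = ½[√94.57 − 1] = 4.36.
y₂ = 4.36 × 0.114 = 0.497 m.
Head loss: ΔE = (y₂ − y₁)³/(4y₁y₂) = (0.497 − 0.114)³/(4×0.114×0.497) = 0.0563/0.227 = 0.248 m.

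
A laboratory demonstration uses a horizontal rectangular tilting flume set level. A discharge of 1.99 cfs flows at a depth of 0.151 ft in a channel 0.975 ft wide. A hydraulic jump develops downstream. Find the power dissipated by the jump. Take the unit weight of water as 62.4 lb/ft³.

q = Q/b = 1.99/0.975 = 2.04 ft²/s; V₁ = q/y₁ = 13.5 ft/s. Fr₁ = V₁/√(g·y₁) = 6.13.
Conjugate-depth relation: y₂/y₁ = ½[√(1 + 8Fr₁²) − 1] = ½[√301.6 − 1] = 8.18.
y₂ = 8.18 × 0.151 = 1.24 ft.
Head loss: ΔE = (y₂ − y₁)³/(4y₁y₂) = (1.24 − 0.151)³/(4×0.151×1.24) = 1.28/0.746 = 1.71 ft.
P = γ·Q·ΔE/550 = 62.4 × 1.99 × 1.71 / 550 = 0.386 hp.

P = 0.386 hp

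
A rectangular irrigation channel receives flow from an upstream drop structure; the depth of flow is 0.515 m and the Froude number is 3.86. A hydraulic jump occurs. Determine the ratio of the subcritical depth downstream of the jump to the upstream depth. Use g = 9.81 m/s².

Fr₁ = 3.86 (given).
Conjugate-depth relation: y₂/y₁ = ½[√(1 + 8Fr₁²) − 1] = ½[√120.2 − 1] = 4.98.

y₂/y₁ = 4.98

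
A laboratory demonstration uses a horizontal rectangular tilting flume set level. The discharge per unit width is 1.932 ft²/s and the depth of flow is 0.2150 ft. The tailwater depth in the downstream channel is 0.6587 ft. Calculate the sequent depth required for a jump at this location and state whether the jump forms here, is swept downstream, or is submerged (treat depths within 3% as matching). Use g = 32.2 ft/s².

V₁ = q/y₁ = 1.932/0.2150 = 8.986 ft/s. Fr₁ = V₁/√(g·y₁) = 8.986/√(32.2×0.2150) = 3.415.
By Bélanger, y₂/y₁ = ½[√(1 + 8Fr₁²) − 1] = ½[√94.311 − 1] = 4.356.
y₂ = 4.356 × 0.2150 = 0.9365 ft.
Tailwater y_tw = 0.6587 ft: y_tw < y₂, so the jump is swept downstream.

y₂ = 0.9365 ft; the jump is swept downstream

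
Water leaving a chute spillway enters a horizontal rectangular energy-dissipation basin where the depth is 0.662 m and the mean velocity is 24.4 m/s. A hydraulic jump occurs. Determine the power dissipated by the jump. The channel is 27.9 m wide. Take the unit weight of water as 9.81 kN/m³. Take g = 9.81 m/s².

Fr₁ = V₁/√(g·y₁) = 24.4/√(9.81×0.662) = 9.57.
Sequent-depth ratio: y₂/y₁ = ½[√(1 + 8Fr₁²) − 1] = ½[√734.4 − 1] = 13.0.
y₂ = 13.0 × 0.662 = 8.64 m.
q = V₁·y₁ = 24.4 × 0.662 = 16.2 m²/s. V₂ = q/y₂ = 16.2/8.64 = 1.87 m/s. E₁ = y₁ + V₁²/2g = 31.0 m; E₂ = y₂ + V₂²/2g = 8.82 m. ΔE = E₁ − E₂ = 22.2 m.
Q = q·b = 16.2 × 27.9 = 451 m³/s. P = γ·Q·ΔE = 9.81 × 451 × 22.2 = 98099 kW.

P = 98099 kW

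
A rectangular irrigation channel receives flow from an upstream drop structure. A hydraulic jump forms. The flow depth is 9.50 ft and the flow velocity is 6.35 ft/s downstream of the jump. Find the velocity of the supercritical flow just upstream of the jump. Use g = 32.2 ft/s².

V₁ = 29.3 ft/s

Fr₂ = V₂/√(g·y₂) = 6.35/√(32.2×9.50) = 0.363.
Applying the sequent-depth relation in reverse, y₁/y₂ = ½[√(1 + 8Fr₂²) − 1] = ½[√2.055 − 1] = 0.217.
y₁ = 0.217 × 9.50 = 2.06 ft.
V₁ = q/y₁ = 60.3/2.06 = 29.3 ft/s.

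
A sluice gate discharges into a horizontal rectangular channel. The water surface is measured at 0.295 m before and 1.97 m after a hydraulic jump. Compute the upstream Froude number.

Fr₁ = 5.06

For a rectangular channel the momentum equation gives q² = ½·g·y₁·y₂·(y₁ + y₂) = ½×9.81×0.295×1.97×2.27 = 6.46.
q = √6.46 = 2.54 m²/s.
V₁ = q/y₁ = 8.61 m/s; Fr₁ = V₁/√(g·y₁) = 5.06.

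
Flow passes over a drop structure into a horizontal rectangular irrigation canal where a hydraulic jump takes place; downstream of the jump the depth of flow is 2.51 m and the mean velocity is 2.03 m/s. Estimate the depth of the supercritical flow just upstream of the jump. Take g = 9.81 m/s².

Fr₂ = V₂/√(g·y₂) = 2.03/√(9.81×2.51) = 0.409.
Since the conjugate-depth ratio holds either way, y₁/y₂ = ½[√(1 + 8Fr₂²) − 1] = ½[√2.339 − 1] = 0.265.
y₁ = 0.265 × 2.51 = 0.664 m.

y₁ = 0.664 m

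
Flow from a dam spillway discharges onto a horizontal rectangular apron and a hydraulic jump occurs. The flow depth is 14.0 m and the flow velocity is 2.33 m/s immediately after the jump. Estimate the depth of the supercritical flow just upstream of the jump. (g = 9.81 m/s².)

Fr₂ = V₂/√(g·y₂) = 2.33/√(9.81×14.0) = 0.199.
Applying the sequent-depth relation in reverse, y₁/y₂ = ½[√(1 + 8Fr₂²) − 1] = ½[√1.316 − 1] = 0.0736.
y₁ = 0.0736 × 14.0 = 1.03 m.

y₁ = 1.03 m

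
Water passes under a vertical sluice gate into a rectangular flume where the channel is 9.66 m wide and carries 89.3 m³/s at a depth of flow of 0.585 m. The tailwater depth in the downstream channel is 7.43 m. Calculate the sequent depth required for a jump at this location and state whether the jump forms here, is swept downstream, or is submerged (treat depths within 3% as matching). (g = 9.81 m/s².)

y₂ = 5.17 m; the jump is submerged

q = Q/b = 89.3/9.66 = 9.24 m²/s; V₁ = q/y₁ = 15.8 m/s. Fr₁ = V₁/√(g·y₁) = 6.60.
Bélanger equation: y₂/y₁ = ½[√(1 + 8Fr₁²) − 1] = ½[√349.1 − 1] = 8.84.
y₂ = 8.84 × 0.585 = 5.17 m.
Tailwater y_tw = 7.43 m: y_tw > y₂, so the jump is submerged.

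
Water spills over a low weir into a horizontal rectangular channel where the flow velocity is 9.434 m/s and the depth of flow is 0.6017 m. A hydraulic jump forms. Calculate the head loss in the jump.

ΔE = 1.940 m

Fr₁ = V₁/√(g·y₁) = 9.434/√(9.81×0.6017) = 3.883.
Conjugate-depth relation: y₂/y₁ = ½[√(1 + 8Fr₁²) − 1] = ½[√121.62 − 1] = 5.014.
y₂ = 5.014 × 0.6017 = 3.017 m.
Head loss: ΔE = (y₂ − y₁)³/(4y₁y₂) = (3.017 − 0.6017)³/(4×0.6017×3.017) = 14.09/7.261 = 1.940 m.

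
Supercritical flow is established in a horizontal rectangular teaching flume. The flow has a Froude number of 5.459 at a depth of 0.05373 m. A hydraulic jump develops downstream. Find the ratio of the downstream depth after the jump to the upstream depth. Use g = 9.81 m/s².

y₂/y₁ = 7.236

Fr₁ = 5.459 (given).
Sequent-depth ratio: y₂/y₁ = ½[√(1 + 8Fr₁²) − 1] = ½[√239.41 − 1] = 7.236.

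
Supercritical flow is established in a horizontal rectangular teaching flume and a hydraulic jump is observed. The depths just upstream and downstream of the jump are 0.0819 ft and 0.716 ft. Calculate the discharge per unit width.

For a rectangular channel the momentum equation gives q² = ½·g·y₁·y₂·(y₁ + y₂) = ½×32.2×0.0819×0.716×0.798 = 0.753.
q = √0.753 = 0.868 ft²/s.

q = 0.868 ft²/s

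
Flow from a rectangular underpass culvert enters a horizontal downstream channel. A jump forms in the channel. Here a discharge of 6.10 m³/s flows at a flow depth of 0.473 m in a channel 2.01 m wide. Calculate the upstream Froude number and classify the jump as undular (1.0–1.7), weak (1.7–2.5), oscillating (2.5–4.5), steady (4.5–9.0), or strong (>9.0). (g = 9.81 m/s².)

Fr₁ = 2.98; oscillating jump

q = Q/b = 6.10/2.01 = 3.03 m²/s; V₁ = q/y₁ = 6.42 m/s. Fr₁ = V₁/√(g·y₁) = 2.98.
Fr₁ = 2.98 lies in the oscillating range.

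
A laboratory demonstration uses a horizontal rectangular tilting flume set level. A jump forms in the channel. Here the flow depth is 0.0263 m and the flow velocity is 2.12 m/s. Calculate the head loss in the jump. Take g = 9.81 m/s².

ΔE = 0.105 m

Fr₁ = V₁/√(g·y₁) = 2.12/√(9.81×0.0263) = 4.17.
By Bélanger, y₂/y₁ = ½[√(1 + 8Fr₁²) − 1] = ½[√140.4 − 1] = 5.42.
y₂ = 5.42 × 0.0263 = 0.143 m.
Head loss: ΔE = (y₂ − y₁)³/(4y₁y₂) = (0.143 − 0.0263)³/(4×0.0263×0.143) = 0.00157/0.0150 = 0.105 m.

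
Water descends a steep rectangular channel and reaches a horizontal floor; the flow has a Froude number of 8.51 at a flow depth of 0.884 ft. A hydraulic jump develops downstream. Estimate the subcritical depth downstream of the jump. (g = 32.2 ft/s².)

Fr₁ = 8.51 (given).
By Bélanger, y₂/y₁ = ½[√(1 + 8Fr₁²) − 1] = ½[√580.4 − 1] = 11.5.
y₂ = 11.5 × 0.884 = 10.2 ft.

y₂ = 10.2 ft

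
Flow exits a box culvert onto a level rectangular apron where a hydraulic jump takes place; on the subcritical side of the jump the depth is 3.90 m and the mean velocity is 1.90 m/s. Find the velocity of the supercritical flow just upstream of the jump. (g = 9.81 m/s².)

Fr₂ = V₂/√(g·y₂) = 1.90/√(9.81×3.90) = 0.307.
From the momentum equation (using Fr₂), y₁/y₂ = ½[√(1 + 8Fr₂²) − 1] = ½[√1.755 − 1] = 0.162.
y₁ = 0.162 × 3.90 = 0.633 m.
V₁ = q/y₁ = 7.41/0.633 = 11.7 m/s.

V₁ = 11.7 m/s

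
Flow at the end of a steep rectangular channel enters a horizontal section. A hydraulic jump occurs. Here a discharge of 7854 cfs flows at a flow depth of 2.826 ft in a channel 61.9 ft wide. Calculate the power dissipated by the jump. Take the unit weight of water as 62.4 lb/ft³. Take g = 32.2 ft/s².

P = 14129 hp

q = Q/b = 7854/61.9 = 126.9 ft²/s; V₁ = q/y₁ = 44.90 ft/s. Fr₁ = V₁/√(g·y₁) = 4.707.
Bélanger equation: y₂/y₁ = ½[√(1 + 8Fr₁²) − 1] = ½[√178.22 − 1] = 6.175.
y₂ = 6.175 × 2.826 = 17.45 ft.
V₂ = q/y₂ = 126.9/17.45 = 7.271 ft/s. E₁ = y₁ + V₁²/2g = 34.13 ft; E₂ = y₂ + V₂²/2g = 18.27 ft. ΔE = E₁ − E₂ = 15.86 ft.
P = γ·Q·ΔE/550 = 62.4 × 7854 × 15.86 / 550 = 14129 hp.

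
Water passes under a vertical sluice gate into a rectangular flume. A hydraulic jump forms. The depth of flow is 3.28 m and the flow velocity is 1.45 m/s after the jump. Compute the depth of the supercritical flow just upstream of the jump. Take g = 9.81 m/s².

Fr₂ = V₂/√(g·y₂) = 1.45/√(9.81×3.28) = 0.256.
From the momentum equation (using Fr₂), y₁/y₂ = ½[√(1 + 8Fr₂²) − 1] = ½[√1.523 − 1] = 0.117.
y₁ = 0.117 × 3.28 = 0.384 m.

y₁ = 0.384 m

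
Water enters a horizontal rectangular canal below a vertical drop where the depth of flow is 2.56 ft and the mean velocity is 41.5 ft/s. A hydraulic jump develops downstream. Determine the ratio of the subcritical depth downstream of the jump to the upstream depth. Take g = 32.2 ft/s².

Fr₁ = V₁/√(g·y₁) = 41.5/√(32.2×2.56) = 4.57.
Sequent-depth ratio: y₂/y₁ = ½[√(1 + 8Fr₁²) − 1] = ½[√168.1 − 1] = 5.98.

y₂/y₁ = 5.98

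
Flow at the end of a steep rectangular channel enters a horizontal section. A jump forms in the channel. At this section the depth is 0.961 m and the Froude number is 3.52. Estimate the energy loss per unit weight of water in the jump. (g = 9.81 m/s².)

Fr₁ = 3.52 (given).
By Bélanger, y₂/y₁ = ½[√(1 + 8Fr₁²) − 1] = ½[√100.1 − 1] = 4.50.
y₂ = 4.50 × 0.961 = 4.33 m.
Head loss: ΔE = (y₂ − y₁)³/(4y₁y₂) = (4.33 − 0.961)³/(4×0.961×4.33) = 38.2/16.6 = 2.29 m.

ΔE = 2.29 m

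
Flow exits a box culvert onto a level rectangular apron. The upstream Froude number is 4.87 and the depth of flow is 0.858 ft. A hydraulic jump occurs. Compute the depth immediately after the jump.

Fr₁ = 4.87 (given).
Conjugate-depth relation: y₂/y₁ = ½[√(1 + 8Fr₁²) − 1] = ½[√190.7 − 1] = 6.41.
y₂ = 6.41 × 0.858 = 5.50 ft.

y₂ = 5.50 ft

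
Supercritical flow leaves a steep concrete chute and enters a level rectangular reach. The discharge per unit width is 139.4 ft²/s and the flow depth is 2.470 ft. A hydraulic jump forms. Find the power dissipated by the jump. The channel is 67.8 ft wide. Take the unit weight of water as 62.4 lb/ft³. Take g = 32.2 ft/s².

V₁ = q/y₁ = 139.4/2.470 = 56.44 ft/s. Fr₁ = V₁/√(g·y₁) = 56.44/√(32.2×2.470) = 6.328.
By Bélanger, y₂/y₁ = ½[√(1 + 8Fr₁²) − 1] = ½[√321.38 − 1] = 8.464.
y₂ = 8.464 × 2.470 = 20.91 ft.
V₂ = q/y₂ = 139.4/20.91 = 6.668 ft/s. E₁ = y₁ + V₁²/2g = 51.93 ft; E₂ = y₂ + V₂²/2g = 21.60 ft. ΔE = E₁ − E₂ = 30.33 ft.
Q = q·b = 139.4 × 67.8 = 9451 cfs. P = γ·Q·ΔE/550 = 62.4 × 9451 × 30.33 / 550 = 32527 hp.

P = 32527 hp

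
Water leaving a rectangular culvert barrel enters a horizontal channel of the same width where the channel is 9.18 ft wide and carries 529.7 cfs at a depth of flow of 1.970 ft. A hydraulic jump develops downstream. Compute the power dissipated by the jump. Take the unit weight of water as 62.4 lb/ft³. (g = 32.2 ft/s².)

q = Q/b = 529.7/9.18 = 57.70 ft²/s; V₁ = q/y₁ = 29.29 ft/s. Fr₁ = V₁/√(g·y₁) = 3.678.
Conjugate-depth relation: y₂/y₁ = ½[√(1 + 8Fr₁²) − 1] = ½[√109.20 − 1] = 4.725.
y₂ = 4.725 × 1.970 = 9.308 ft.
V₂ = q/y₂ = 57.70/9.308 = 6.199 ft/s. E₁ = y₁ + V₁²/2g = 15.29 ft; E₂ = y₂ + V₂²/2g = 9.905 ft. ΔE = E₁ − E₂ = 5.387 ft.
P = γ·Q·ΔE/550 = 62.4 × 529.7 × 5.387 / 550 = 323.7 hp.

P = 323.7 hp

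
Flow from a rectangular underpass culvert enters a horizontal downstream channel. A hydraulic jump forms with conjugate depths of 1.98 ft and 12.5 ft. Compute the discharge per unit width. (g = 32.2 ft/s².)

For a rectangular channel the momentum equation gives q² = ½·g·y₁·y₂·(y₁ + y₂) = ½×32.2×1.98×12.5×14.5 = 5770.
q = √5770 = 76.0 ft²/s.

q = 76.0 ft²/s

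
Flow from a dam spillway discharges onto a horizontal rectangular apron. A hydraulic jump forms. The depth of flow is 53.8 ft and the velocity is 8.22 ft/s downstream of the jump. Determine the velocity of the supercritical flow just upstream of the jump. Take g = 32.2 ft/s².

Fr₂ = V₂/√(g·y₂) = 8.22/√(32.2×53.8) = 0.197.
From the momentum equation (using Fr₂), y₁/y₂ = ½[√(1 + 8Fr₂²) − 1] = ½[√1.312 − 1] = 0.0727.
y₁ = 0.0727 × 53.8 = 3.91 ft.
V₁ = q/y₁ = 442/3.91 = 113 ft/s.

V₁ = 113 ft/s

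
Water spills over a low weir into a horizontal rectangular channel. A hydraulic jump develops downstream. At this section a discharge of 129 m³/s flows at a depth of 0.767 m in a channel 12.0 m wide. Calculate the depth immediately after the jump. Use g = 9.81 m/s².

q = Q/b = 129/12.0 = 10.8 m²/s; V₁ = q/y₁ = 14.0 m/s. Fr₁ = V₁/√(g·y₁) = 5.11.
By Bélanger, y₂/y₁ = ½[√(1 + 8Fr₁²) − 1] = ½[√209.9 − 1] = 6.74.
y₂ = 6.74 × 0.767 = 5.17 m.

y₂ = 5.17 m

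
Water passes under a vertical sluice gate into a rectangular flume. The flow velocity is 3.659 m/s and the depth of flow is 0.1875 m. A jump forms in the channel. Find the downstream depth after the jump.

Fr₁ = V₁/√(g·y₁) = 3.659/√(9.81×0.1875) = 2.698.
Conjugate-depth relation: y₂/y₁ = ½[√(1 + 8Fr₁²) − 1] = ½[√59.230 − 1] = 3.348.
y₂ = 3.348 × 0.1875 = 0.6278 m.

y₂ = 0.6278 m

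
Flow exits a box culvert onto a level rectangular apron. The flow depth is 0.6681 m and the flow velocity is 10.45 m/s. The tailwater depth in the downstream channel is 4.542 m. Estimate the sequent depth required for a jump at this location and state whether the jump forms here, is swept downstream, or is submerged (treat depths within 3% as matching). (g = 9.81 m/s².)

y₂ = 3.537 m; the jump is submerged

Fr₁ = V₁/√(g·y₁) = 10.45/√(9.81×0.6681) = 4.082.
By Bélanger, y₂/y₁ = ½[√(1 + 8Fr₁²) − 1] = ½[√134.29 − 1] = 5.294.
y₂ = 5.294 × 0.6681 = 3.537 m.
Tailwater y_tw = 4.542 m: y_tw > y₂, so the jump is submerged.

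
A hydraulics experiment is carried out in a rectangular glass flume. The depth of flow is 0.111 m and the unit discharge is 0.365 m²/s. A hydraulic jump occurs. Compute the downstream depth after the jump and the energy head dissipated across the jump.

V₁ = q/y₁ = 0.365/0.111 = 3.29 m/s. Fr₁ = V₁/√(g·y₁) = 3.29/√(9.81×0.111) = 3.15.
Conjugate-depth relation: y₂/y₁ = ½[√(1 + 8Fr₁²) − 1] = ½[√80.44 − 1] = 3.98.
y₂ = 3.98 × 0.111 = 0.442 m.
Head loss: ΔE = (y₂ − y₁)³/(4y₁y₂) = (0.442 − 0.111)³/(4×0.111×0.442) = 0.0364/0.196 = 0.185 m.

y₂ = 0.442 m; ΔE = 0.185 m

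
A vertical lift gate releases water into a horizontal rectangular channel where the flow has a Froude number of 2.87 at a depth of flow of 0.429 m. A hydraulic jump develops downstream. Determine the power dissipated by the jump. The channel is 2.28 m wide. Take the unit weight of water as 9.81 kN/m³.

P = 29.3 kW

Fr₁ = 2.87 (given).
From the momentum equation for a rectangular channel, y₂/y₁ = ½[√(1 + 8Fr₁²) − 1] = ½[√66.90 − 1] = 3.59.
y₂ = 3.59 × 0.429 = 1.54 m.
Head loss: ΔE = (y₂ − y₁)³/(4y₁y₂) = (1.54 − 0.429)³/(4×0.429×1.54) = 1.37/2.64 = 0.519 m.
V₁ = Fr₁·√(g·y₁) = 2.87×√(9.81×0.429) = 5.89 m/s; q = V₁·y₁ = 2.53 m²/s. Q = q·b = 2.53 × 2.28 = 5.76 m³/s. P = γ·Q·ΔE = 9.81 × 5.76 × 0.519 = 29.3 kW.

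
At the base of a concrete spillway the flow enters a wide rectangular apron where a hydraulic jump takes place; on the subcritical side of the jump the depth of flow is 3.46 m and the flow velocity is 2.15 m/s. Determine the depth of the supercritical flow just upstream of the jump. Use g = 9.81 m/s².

Fr₂ = V₂/√(g·y₂) = 2.15/√(9.81×3.46) = 0.369.
The Bélanger relation is symmetric: y₁/y₂ = ½[√(1 + 8Fr₂²) − 1] = ½[√2.089 − 1] = 0.223.
y₁ = 0.223 × 3.46 = 0.771 m.

y₁ = 0.771 m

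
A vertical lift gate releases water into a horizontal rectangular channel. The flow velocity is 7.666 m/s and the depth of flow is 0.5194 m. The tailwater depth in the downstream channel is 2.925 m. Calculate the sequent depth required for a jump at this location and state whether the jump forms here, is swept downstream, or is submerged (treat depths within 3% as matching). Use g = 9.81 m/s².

y₂ = 2.248 m; the jump is submerged

Fr₁ = V₁/√(g·y₁) = 7.666/√(9.81×0.5194) = 3.396.
Bélanger equation: y₂/y₁ = ½[√(1 + 8Fr₁²) − 1] = ½[√93.269 − 1] = 4.329.
y₂ = 4.329 × 0.5194 = 2.248 m.
Tailwater y_tw = 2.925 m: y_tw > y₂, so the jump is submerged.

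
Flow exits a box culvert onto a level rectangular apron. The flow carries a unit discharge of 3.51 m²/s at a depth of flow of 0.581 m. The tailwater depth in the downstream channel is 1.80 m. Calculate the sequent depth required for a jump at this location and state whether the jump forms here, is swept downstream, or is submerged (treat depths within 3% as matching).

y₂ = 1.81 m; the jump forms here

V₁ = q/y₁ = 3.51/0.581 = 6.04 m/s. Fr₁ = V₁/√(g·y₁) = 6.04/√(9.81×0.581) = 2.53.
Conjugate-depth relation: y₂/y₁ = ½[√(1 + 8Fr₁²) − 1] = ½[√52.23 − 1] = 3.11.
y₂ = 3.11 × 0.581 = 1.81 m.
Tailwater y_tw = 1.80 m: y_tw ≈ y₂, so the jump forms here.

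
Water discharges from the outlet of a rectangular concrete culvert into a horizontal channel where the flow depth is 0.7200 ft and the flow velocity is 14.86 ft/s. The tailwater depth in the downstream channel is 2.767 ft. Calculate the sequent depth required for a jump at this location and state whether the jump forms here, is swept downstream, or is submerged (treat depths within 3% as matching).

Fr₁ = V₁/√(g·y₁) = 14.86/√(32.2×0.7200) = 3.086.
By Bélanger, y₂/y₁ = ½[√(1 + 8Fr₁²) − 1] = ½[√77.197 − 1] = 3.893.
y₂ = 3.893 × 0.7200 = 2.803 ft.
Tailwater y_tw = 2.767 ft: y_tw ≈ y₂, so the jump forms here.

y₂ = 2.803 ft; the jump forms here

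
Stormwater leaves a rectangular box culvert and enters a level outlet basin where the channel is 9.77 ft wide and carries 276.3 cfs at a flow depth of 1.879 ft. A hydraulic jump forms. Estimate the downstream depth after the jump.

q = Q/b = 276.3/9.77 = 28.28 ft²/s; V₁ = q/y₁ = 15.05 ft/s. Fr₁ = V₁/√(g·y₁) = 1.935.
Conjugate-depth relation: y₂/y₁ = ½[√(1 + 8Fr₁²) − 1] = ½[√30.952 − 1] = 2.282.
y₂ = 2.282 × 1.879 = 4.287 ft.

y₂ = 4.287 ft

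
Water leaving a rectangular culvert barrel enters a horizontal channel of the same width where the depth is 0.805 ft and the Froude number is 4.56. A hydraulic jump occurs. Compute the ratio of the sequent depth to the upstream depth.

Fr₁ = 4.56 (given).
Bélanger equation: y₂/y₁ = ½[√(1 + 8Fr₁²) − 1] = ½[√167.3 − 1] = 5.97.

y₂/y₁ = 5.97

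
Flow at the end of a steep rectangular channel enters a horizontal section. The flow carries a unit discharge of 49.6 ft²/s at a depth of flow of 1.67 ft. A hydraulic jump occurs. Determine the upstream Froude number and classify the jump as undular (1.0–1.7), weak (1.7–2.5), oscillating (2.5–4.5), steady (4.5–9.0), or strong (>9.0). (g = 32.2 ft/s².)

Fr₁ = 4.05; oscillating jump

V₁ = q/y₁ = 49.6/1.67 = 29.7 ft/s. Fr₁ = V₁/√(g·y₁) = 29.7/√(32.2×1.67) = 4.05.
Fr₁ = 4.05 lies in the oscillating range.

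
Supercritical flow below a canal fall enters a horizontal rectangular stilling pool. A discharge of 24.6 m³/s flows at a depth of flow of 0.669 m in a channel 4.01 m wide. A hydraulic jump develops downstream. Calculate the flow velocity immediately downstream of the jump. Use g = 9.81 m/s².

q = Q/b = 24.6/4.01 = 6.13 m²/s; V₁ = q/y₁ = 9.17 m/s. Fr₁ = V₁/√(g·y₁) = 3.58.
Sequent-depth ratio: y₂/y₁ = ½[√(1 + 8Fr₁²) − 1] = ½[√103.5 − 1] = 4.59.
y₂ = 4.59 × 0.669 = 3.07 m.
V₂ = q/y₂ = 6.13/3.07 = 2.00 m/s.

V₂ = 2.00 m/s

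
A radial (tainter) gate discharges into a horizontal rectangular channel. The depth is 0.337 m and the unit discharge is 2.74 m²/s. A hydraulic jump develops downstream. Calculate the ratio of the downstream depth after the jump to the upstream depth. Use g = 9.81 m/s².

y₂/y₁ = 5.84

V₁ = q/y₁ = 2.74/0.337 = 8.13 m/s. Fr₁ = V₁/√(g·y₁) = 8.13/√(9.81×0.337) = 4.47.
From the momentum equation for a rectangular channel, y₂/y₁ = ½[√(1 + 8Fr₁²) − 1] = ½[√161.0 − 1] = 5.84.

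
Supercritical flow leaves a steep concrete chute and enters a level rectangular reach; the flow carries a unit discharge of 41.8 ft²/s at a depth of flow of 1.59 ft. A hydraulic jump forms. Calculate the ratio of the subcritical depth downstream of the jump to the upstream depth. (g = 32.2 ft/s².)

V₁ = q/y₁ = 41.8/1.59 = 26.3 ft/s. Fr₁ = V₁/√(g·y₁) = 26.3/√(32.2×1.59) = 3.67.
Sequent-depth ratio: y₂/y₁ = ½[√(1 + 8Fr₁²) − 1] = ½[√109.0 − 1] = 4.72.

y₂/y₁ = 4.72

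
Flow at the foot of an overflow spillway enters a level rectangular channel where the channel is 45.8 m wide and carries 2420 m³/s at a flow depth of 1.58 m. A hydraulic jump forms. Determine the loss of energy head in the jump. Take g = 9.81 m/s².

q = Q/b = 2420/45.8 = 52.8 m²/s; V₁ = q/y₁ = 33.4 m/s. Fr₁ = V₁/√(g·y₁) = 8.49.
By Bélanger, y₂/y₁ = ½[√(1 + 8Fr₁²) − 1] = ½[√578.2 − 1] = 11.5.
y₂ = 11.5 × 1.58 = 18.2 m.
Head loss: ΔE = (y₂ − y₁)³/(4y₁y₂) = (18.2 − 1.58)³/(4×1.58×18.2) = 4596/115 = 39.9 m.

ΔE = 39.9 m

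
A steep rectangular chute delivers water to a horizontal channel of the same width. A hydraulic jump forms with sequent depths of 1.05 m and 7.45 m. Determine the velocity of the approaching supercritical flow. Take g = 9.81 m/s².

V₁ = 17.2 m/s

For a rectangular channel the momentum equation gives q² = ½·g·y₁·y₂·(y₁ + y₂) = ½×9.81×1.05×7.45×8.50 = 326.
q = √326 = 18.1 m²/s.
V₁ = q/y₁ = 18.1/1.05 = 17.2 m/s.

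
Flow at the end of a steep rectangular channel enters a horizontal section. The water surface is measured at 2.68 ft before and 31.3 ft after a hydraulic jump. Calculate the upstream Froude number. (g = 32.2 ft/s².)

Fr₁ = 8.60

For a rectangular channel the momentum equation gives q² = ½·g·y₁·y₂·(y₁ + y₂) = ½×32.2×2.68×31.3×34.0 = 45891.
q = √45891 = 214 ft²/s.
V₁ = q/y₁ = 79.9 ft/s; Fr₁ = V₁/√(g·y₁) = 8.60.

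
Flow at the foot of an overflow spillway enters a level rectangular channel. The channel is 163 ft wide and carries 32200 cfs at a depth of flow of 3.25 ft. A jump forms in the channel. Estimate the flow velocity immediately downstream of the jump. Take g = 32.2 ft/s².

q = Q/b = 32200/163 = 198 ft²/s; V₁ = q/y₁ = 60.8 ft/s. Fr₁ = V₁/√(g·y₁) = 5.94.
By Bélanger, y₂/y₁ = ½[√(1 + 8Fr₁²) − 1] = ½[√283.4 − 1] = 7.92.
y₂ = 7.92 × 3.25 = 25.7 ft.
V₂ = q/y₂ = 198/25.7 = 7.68 ft/s.

V₂ = 7.68 ft/s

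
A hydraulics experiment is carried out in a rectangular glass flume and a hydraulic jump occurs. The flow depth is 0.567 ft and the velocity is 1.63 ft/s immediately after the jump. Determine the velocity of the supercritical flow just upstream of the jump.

V₁ = 6.92 ft/s

Fr₂ = V₂/√(g·y₂) = 1.63/√(32.2×0.567) = 0.381.
From the momentum equation (using Fr₂), y₁/y₂ = ½[√(1 + 8Fr₂²) − 1] = ½[√2.164 − 1] = 0.236.
y₁ = 0.236 × 0.567 = 0.134 ft.
V₁ = q/y₁ = 0.924/0.134 = 6.92 ft/s.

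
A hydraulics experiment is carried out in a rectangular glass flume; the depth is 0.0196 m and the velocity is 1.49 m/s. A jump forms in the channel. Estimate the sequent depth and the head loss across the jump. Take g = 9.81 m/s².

Fr₁ = V₁/√(g·y₁) = 1.49/√(9.81×0.0196) = 3.40.
Bélanger equation: y₂/y₁ = ½[√(1 + 8Fr₁²) − 1] = ½[√93.37 − 1] = 4.33.
y₂ = 4.33 × 0.0196 = 0.0849 m.
Head loss: ΔE = (y₂ − y₁)³/(4y₁y₂) = (0.0849 − 0.0196)³/(4×0.0196×0.0849) = 0.000278/0.00666 = 0.0418 m.

y₂ = 0.0849 m; ΔE = 0.0418 m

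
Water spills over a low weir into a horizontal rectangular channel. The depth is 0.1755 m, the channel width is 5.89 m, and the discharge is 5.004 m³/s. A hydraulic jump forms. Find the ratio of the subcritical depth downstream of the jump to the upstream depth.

y₂/y₁ = 4.741

q = Q/b = 5.004/5.89 = 0.8496 m²/s; V₁ = q/y₁ = 4.841 m/s. Fr₁ = V₁/√(g·y₁) = 3.689.
From the momentum equation for a rectangular channel, y₂/y₁ = ½[√(1 + 8Fr₁²) − 1] = ½[√109.89 − 1] = 4.741.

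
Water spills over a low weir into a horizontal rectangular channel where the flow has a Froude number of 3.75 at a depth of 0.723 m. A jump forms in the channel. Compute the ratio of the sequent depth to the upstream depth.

Fr₁ = 3.75 (given).
Bélanger equation: y₂/y₁ = ½[√(1 + 8Fr₁²) − 1] = ½[√113.5 − 1] = 4.83.

y₂/y₁ = 4.83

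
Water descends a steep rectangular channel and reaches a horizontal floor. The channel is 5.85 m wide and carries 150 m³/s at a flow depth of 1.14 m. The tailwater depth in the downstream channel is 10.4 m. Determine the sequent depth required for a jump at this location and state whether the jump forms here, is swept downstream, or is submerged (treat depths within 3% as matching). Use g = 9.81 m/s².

q = Q/b = 150/5.85 = 25.6 m²/s; V₁ = q/y₁ = 22.5 m/s. Fr₁ = V₁/√(g·y₁) = 6.73.
By Bélanger, y₂/y₁ = ½[√(1 + 8Fr₁²) − 1] = ½[√362.9 − 1] = 9.02.
y₂ = 9.02 × 1.14 = 10.3 m.
Tailwater y_tw = 10.4 m: y_tw ≈ y₂, so the jump forms here.

y₂ = 10.3 m; the jump forms here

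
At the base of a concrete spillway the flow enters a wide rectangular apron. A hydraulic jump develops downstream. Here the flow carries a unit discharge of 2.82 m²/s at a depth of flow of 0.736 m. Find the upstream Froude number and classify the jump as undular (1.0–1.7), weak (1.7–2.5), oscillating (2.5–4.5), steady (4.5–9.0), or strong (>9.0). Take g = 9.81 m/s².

V₁ = q/y₁ = 2.82/0.736 = 3.83 m/s. Fr₁ = V₁/√(g·y₁) = 3.83/√(9.81×0.736) = 1.43.
Fr₁ = 1.43 lies in the undular range.

Fr₁ = 1.43; undular jump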